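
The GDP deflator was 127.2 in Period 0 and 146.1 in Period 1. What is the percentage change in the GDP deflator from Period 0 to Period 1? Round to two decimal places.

Change = (146.1 − 127.2) / 127.2 × 100
       = 18.9 / 127.2 × 100 = 14.8585%

14.86%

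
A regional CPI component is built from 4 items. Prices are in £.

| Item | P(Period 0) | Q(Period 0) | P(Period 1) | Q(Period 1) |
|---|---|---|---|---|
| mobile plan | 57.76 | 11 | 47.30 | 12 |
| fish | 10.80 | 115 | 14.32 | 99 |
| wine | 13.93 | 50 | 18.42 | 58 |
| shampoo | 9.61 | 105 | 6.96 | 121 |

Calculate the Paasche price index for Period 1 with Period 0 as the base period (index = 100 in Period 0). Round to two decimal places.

104.36

Paasche price index uses current-period quantities as weights.
ΣP(Period 1)·Q(Period 1) = 47.30×12 + 14.32×99 + 18.42×58 + 6.96×121 = 567.6 + 1417.68 + 1068.36 + 842.16 = 3895.8
ΣP(Period 0)·Q(Period 1) = 57.76×12 + 10.80×99 + 13.93×58 + 9.61×121 = 693.12 + 1069.2 + 807.94 + 1162.81 = 3733.07
Index = 3895.8 / 3733.07 × 100 = 104.3591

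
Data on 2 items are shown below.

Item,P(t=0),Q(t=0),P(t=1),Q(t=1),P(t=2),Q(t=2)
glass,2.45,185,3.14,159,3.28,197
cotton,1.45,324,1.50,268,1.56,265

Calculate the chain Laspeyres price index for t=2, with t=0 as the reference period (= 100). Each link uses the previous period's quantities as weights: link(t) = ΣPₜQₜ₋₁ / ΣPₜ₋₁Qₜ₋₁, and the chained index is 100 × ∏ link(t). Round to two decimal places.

Link t=0→t=1:
ΣP(t=1)Q(t=0) = 3.14×185 + 1.50×324 = 580.9 + 486 = 1066.9
ΣP(t=0)Q(t=0) = 2.45×185 + 1.45×324 = 453.25 + 469.8 = 923.05
link = 1066.9/923.05 = 1.155842
Link t=1→t=2:
ΣP(t=2)Q(t=1) = 3.28×159 + 1.56×268 = 521.52 + 418.08 = 939.6
ΣP(t=1)Q(t=1) = 3.14×159 + 1.50×268 = 499.26 + 402 = 901.26
link = 939.6/901.26 = 1.042540
Chained index = 100 × 1.155842 × 1.042540 = 120.5012

120.50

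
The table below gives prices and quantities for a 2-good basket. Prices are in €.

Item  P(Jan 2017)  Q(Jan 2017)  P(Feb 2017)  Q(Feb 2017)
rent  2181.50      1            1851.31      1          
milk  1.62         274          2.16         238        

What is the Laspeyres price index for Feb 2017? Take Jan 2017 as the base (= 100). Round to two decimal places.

93.06

Laspeyres price index uses base-period quantities as weights.
ΣP(Feb 2017)·Q(Jan 2017) = 1851.31×1 + 2.16×274 = 1851.31 + 591.84 = 2443.15
ΣP(Jan 2017)·Q(Jan 2017) = 2181.50×1 + 1.62×274 = 2181.5 + 443.88 = 2625.38
Index = 2443.15 / 2625.38 × 100 = 93.0589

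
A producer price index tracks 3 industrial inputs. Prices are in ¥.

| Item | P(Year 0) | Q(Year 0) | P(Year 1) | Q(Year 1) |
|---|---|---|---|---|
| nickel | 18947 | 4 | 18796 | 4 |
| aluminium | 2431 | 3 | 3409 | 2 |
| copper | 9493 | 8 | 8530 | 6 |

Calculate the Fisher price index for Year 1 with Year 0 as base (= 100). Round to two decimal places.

96.70

Laspeyres component (base-period weights):
ΣP(Year 1)Q(Year 0) = 18796×4 + 3409×3 + 8530×8 = 75184 + 10227 + 68240 = 153651
ΣP(Year 0)Q(Year 0) = 18947×4 + 2431×3 + 9493×8 = 75788 + 7293 + 75944 = 159025
L = 153651 / 159025 × 100 = 96.6207
Paasche component (current-period weights):
ΣP(Year 1)Q(Year 1) = 18796×4 + 3409×2 + 8530×6 = 75184 + 6818 + 51180 = 133182
ΣP(Year 0)Q(Year 1) = 18947×4 + 2431×2 + 9493×6 = 75788 + 4862 + 56958 = 137608
P = 133182 / 137608 × 100 = 96.7836
Fisher = √(L × P) = √(96.6207 × 96.7836) = 96.7021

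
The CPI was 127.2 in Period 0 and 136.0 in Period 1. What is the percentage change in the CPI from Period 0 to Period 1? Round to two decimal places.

Change = (136.0 − 127.2) / 127.2 × 100
       = 8.8 / 127.2 × 100 = 6.9182%

6.92%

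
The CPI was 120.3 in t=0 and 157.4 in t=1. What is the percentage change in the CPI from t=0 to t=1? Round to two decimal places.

Change = (157.4 − 120.3) / 120.3 × 100
       = 37.1 / 120.3 × 100 = 30.8396%

30.84%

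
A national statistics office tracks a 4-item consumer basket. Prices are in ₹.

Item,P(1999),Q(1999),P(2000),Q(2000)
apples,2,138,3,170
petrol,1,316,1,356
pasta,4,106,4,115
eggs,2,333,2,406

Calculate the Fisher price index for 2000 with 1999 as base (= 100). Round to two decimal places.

108.42

Laspeyres component (base-period weights):
ΣP(2000)Q(1999) = 3×138 + 1×316 + 4×106 + 2×333 = 414 + 316 + 424 + 666 = 1820
ΣP(1999)Q(1999) = 2×138 + 1×316 + 4×106 + 2×333 = 276 + 316 + 424 + 666 = 1682
L = 1820 / 1682 × 100 = 108.2045
Paasche component (current-period weights):
ΣP(2000)Q(2000) = 3×170 + 1×356 + 4×115 + 2×406 = 510 + 356 + 460 + 812 = 2138
ΣP(1999)Q(2000) = 2×170 + 1×356 + 4×115 + 2×406 = 340 + 356 + 460 + 812 = 1968
P = 2138 / 1968 × 100 = 108.6382
Fisher = √(L × P) = √(108.2045 × 108.6382) = 108.4211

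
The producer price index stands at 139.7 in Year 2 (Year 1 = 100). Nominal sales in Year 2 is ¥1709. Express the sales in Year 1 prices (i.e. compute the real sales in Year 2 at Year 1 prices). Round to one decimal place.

1223.3

Real = Nominal ÷ (Index/100) = 1709 ÷ (139.7/100)
     = 1709 ÷ 1.397 = 1223.3357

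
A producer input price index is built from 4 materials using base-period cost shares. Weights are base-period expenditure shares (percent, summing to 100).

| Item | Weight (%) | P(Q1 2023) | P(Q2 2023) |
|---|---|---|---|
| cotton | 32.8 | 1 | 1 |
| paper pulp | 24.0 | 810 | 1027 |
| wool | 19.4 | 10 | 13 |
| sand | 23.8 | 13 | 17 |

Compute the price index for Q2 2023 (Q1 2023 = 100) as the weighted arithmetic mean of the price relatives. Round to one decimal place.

cotton: 32.8 × (1/1) = 32.8 × 1.000000 = 32.8000
paper pulp: 24.0 × (1027/810) = 24.0 × 1.267901 = 30.4296
wool: 19.4 × (13/10) = 19.4 × 1.300000 = 25.2200
sand: 23.8 × (17/13) = 23.8 × 1.307692 = 31.1231
Index = Σ wᵢ·(p₁ᵢ/p₀ᵢ) = 32.8000 + 30.4296 + 25.2200 + 31.1231 = 119.5727

119.6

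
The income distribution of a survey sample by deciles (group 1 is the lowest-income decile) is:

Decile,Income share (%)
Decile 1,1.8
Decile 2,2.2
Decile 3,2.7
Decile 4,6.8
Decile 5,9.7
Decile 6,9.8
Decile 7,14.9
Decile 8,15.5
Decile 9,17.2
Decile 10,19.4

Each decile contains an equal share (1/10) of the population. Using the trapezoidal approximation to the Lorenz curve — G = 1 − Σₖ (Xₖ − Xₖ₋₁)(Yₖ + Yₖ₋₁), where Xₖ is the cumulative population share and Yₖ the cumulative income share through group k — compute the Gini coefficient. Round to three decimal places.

Cumulative income shares Yₖ: 0.0180, 0.0400, 0.0670, 0.1350, 0.2320, 0.3300, 0.4790, 0.6340, 0.8060, 1.0000
Σ (Xₖ−Xₖ₋₁)(Yₖ+Yₖ₋₁) = (1/10)(0.0180+0.0000) + (1/10)(0.0400+0.0180) + (1/10)(0.0670+0.0400) + (1/10)(0.1350+0.0670) + (1/10)(0.2320+0.1350) + (1/10)(0.3300+0.2320) + (1/10)(0.4790+0.3300) + (1/10)(0.6340+0.4790) + (1/10)(0.8060+0.6340) + (1/10)(1.0000+0.8060)
  = 0.0018 + 0.0058 + 0.0107 + 0.0202 + 0.0367 + 0.0562 + 0.0809 + 0.1113 + 0.1440 + 0.1806 = 0.6482
G = 1 − 0.6482 = 0.3518

0.352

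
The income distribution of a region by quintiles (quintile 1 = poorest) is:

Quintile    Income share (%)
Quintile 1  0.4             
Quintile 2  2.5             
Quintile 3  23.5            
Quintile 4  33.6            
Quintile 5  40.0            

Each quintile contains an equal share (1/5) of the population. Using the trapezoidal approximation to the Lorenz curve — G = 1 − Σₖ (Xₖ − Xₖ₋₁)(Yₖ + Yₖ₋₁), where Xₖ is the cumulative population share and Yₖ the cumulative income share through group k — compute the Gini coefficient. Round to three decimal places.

Cumulative income shares Yₖ: 0.0040, 0.0290, 0.2640, 0.6000, 1.0000
Σ (Xₖ−Xₖ₋₁)(Yₖ+Yₖ₋₁) = (1/5)(0.0040+0.0000) + (1/5)(0.0290+0.0040) + (1/5)(0.2640+0.0290) + (1/5)(0.6000+0.2640) + (1/5)(1.0000+0.6000)
  = 0.0008 + 0.0066 + 0.0586 + 0.1728 + 0.3200 = 0.5588
G = 1 − 0.5588 = 0.4412

0.441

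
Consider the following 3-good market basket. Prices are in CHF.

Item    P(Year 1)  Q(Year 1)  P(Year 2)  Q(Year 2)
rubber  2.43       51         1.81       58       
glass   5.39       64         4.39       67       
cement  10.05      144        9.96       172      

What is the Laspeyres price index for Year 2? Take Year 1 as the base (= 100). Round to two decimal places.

Laspeyres price index uses base-period quantities as weights.
ΣP(Year 2)·Q(Year 1) = 1.81×51 + 4.39×64 + 9.96×144 = 92.31 + 280.96 + 1434.24 = 1807.51
ΣP(Year 1)·Q(Year 1) = 2.43×51 + 5.39×64 + 10.05×144 = 123.93 + 344.96 + 1447.2 = 1916.09
Index = 1807.51 / 1916.09 × 100 = 94.3333

94.33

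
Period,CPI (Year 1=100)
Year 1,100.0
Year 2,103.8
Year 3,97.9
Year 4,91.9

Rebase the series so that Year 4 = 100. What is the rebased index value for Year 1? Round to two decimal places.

Rebased(Year 1) = 100.0 / 91.9 × 100 = 108.8139

108.81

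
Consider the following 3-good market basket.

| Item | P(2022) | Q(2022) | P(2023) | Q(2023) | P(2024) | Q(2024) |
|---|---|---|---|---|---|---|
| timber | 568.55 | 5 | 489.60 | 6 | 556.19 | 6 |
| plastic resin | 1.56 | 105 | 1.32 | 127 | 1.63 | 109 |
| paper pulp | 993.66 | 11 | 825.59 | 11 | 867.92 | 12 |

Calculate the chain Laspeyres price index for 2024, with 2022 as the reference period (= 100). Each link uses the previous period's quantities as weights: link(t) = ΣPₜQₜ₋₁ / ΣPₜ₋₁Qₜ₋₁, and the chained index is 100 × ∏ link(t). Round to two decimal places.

Link 2022→2023:
ΣP(2023)Q(2022) = 489.60×5 + 1.32×105 + 825.59×11 = 2448 + 138.6 + 9081.49 = 11668.09
ΣP(2022)Q(2022) = 568.55×5 + 1.56×105 + 993.66×11 = 2842.75 + 163.8 + 10930.26 = 13936.81
link = 11668.09/13936.81 = 0.837214
Link 2023→2024:
ΣP(2024)Q(2023) = 556.19×6 + 1.63×127 + 867.92×11 = 3337.14 + 207.01 + 9547.12 = 13091.27
ΣP(2023)Q(2023) = 489.60×6 + 1.32×127 + 825.59×11 = 2937.6 + 167.64 + 9081.49 = 12186.73
link = 13091.27/12186.73 = 1.074223
Chained index = 100 × 0.837214 × 1.074223 = 89.9355

89.94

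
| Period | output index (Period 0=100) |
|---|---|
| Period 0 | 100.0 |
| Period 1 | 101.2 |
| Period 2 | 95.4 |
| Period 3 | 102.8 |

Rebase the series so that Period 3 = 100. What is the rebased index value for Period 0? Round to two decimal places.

97.28

Rebased(Period 0) = 100.0 / 102.8 × 100 = 97.2763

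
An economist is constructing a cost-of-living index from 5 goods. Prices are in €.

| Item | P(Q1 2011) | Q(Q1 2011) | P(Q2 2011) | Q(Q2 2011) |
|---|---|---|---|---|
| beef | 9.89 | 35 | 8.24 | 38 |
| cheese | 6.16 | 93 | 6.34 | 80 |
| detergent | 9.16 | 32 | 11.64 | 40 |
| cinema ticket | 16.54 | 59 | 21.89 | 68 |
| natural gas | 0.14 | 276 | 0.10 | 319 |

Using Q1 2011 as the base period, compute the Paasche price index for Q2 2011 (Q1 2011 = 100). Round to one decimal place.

116.7

Paasche price index uses current-period quantities as weights.
ΣP(Q2 2011)·Q(Q2 2011) = 8.24×38 + 6.34×80 + 11.64×40 + 21.89×68 + 0.10×319 = 313.12 + 507.2 + 465.6 + 1488.52 + 31.9 = 2806.34
ΣP(Q1 2011)·Q(Q2 2011) = 9.89×38 + 6.16×80 + 9.16×40 + 16.54×68 + 0.14×319 = 375.82 + 492.8 + 366.4 + 1124.72 + 44.66 = 2404.4
Index = 2806.34 / 2404.4 × 100 = 116.7169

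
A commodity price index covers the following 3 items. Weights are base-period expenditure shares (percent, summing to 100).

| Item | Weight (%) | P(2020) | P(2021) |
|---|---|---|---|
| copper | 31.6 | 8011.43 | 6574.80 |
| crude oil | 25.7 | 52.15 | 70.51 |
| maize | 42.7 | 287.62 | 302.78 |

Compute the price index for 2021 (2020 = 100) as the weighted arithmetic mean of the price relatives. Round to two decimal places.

copper: 31.6 × (6574.80/8011.43) = 31.6 × 0.820677 = 25.9334
crude oil: 25.7 × (70.51/52.15) = 25.7 × 1.352061 = 34.7480
maize: 42.7 × (302.78/287.62) = 42.7 × 1.052708 = 44.9507
Index = Σ wᵢ·(p₁ᵢ/p₀ᵢ) = 25.9334 + 34.7480 + 44.9507 = 105.6320

105.63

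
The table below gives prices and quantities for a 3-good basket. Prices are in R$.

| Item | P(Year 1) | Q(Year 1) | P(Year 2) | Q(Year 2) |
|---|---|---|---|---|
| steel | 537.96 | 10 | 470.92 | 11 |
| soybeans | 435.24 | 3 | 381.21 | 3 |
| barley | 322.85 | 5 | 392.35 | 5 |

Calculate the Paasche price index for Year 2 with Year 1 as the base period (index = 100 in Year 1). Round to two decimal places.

93.75

Paasche price index uses current-period quantities as weights.
ΣP(Year 2)·Q(Year 2) = 470.92×11 + 381.21×3 + 392.35×5 = 5180.12 + 1143.63 + 1961.75 = 8285.5
ΣP(Year 1)·Q(Year 2) = 537.96×11 + 435.24×3 + 322.85×5 = 5917.56 + 1305.72 + 1614.25 = 8837.53
Index = 8285.5 / 8837.53 × 100 = 93.7536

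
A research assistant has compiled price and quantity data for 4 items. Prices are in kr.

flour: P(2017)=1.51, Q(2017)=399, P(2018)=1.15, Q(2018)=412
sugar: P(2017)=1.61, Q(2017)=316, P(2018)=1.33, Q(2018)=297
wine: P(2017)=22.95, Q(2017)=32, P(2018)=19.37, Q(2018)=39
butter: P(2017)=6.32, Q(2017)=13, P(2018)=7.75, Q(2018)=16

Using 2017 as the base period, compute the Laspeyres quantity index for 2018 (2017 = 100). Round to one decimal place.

Laspeyres quantity index uses base-period prices as weights.
ΣP(2017)·Q(2018) = 1.51×412 + 1.61×297 + 22.95×39 + 6.32×16 = 622.12 + 478.17 + 895.05 + 101.12 = 2096.46
ΣP(2017)·Q(2017) = 1.51×399 + 1.61×316 + 22.95×32 + 6.32×13 = 602.49 + 508.76 + 734.4 + 82.16 = 1927.81
Index = 2096.46 / 1927.81 × 100 = 108.7483

108.7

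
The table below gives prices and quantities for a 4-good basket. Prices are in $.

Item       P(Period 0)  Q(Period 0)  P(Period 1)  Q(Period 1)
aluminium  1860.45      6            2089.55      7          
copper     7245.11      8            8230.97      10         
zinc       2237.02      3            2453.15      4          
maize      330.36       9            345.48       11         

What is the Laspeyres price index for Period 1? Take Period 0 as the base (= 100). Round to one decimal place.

112.7

Laspeyres price index uses base-period quantities as weights.
ΣP(Period 1)·Q(Period 0) = 2089.55×6 + 8230.97×8 + 2453.15×3 + 345.48×9 = 12537.3 + 65847.76 + 7359.45 + 3109.32 = 88853.83
ΣP(Period 0)·Q(Period 0) = 1860.45×6 + 7245.11×8 + 2237.02×3 + 330.36×9 = 11162.7 + 57960.88 + 6711.06 + 2973.24 = 78807.88
Index = 88853.83 / 78807.88 × 100 = 112.7474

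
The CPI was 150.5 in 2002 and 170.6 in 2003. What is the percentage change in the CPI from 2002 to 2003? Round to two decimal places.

13.36%

Change = (170.6 − 150.5) / 150.5 × 100
       = 20.1 / 150.5 × 100 = 13.3555%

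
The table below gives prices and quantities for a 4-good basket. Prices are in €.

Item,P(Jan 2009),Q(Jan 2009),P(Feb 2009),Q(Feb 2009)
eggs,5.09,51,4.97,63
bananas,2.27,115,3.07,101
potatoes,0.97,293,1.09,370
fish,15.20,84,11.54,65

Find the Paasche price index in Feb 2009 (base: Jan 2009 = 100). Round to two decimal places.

Paasche price index uses current-period quantities as weights.
ΣP(Feb 2009)·Q(Feb 2009) = 4.97×63 + 3.07×101 + 1.09×370 + 11.54×65 = 313.11 + 310.07 + 403.3 + 750.1 = 1776.58
ΣP(Jan 2009)·Q(Feb 2009) = 5.09×63 + 2.27×101 + 0.97×370 + 15.20×65 = 320.67 + 229.27 + 358.9 + 988 = 1896.84
Index = 1776.58 / 1896.84 × 100 = 93.6600

93.66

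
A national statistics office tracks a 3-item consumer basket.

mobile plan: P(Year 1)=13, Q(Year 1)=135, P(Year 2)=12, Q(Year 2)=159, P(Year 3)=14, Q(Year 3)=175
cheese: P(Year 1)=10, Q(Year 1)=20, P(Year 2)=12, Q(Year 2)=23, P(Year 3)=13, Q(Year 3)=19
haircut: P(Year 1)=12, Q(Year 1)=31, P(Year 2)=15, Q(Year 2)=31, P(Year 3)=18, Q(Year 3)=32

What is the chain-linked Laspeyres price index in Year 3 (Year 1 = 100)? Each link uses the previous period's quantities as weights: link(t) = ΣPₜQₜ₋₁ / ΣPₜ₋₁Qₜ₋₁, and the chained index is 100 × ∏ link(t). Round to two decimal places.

116.28

Link Year 1→Year 2:
ΣP(Year 2)Q(Year 1) = 12×135 + 12×20 + 15×31 = 1620 + 240 + 465 = 2325
ΣP(Year 1)Q(Year 1) = 13×135 + 10×20 + 12×31 = 1755 + 200 + 372 = 2327
link = 2325/2327 = 0.999141
Link Year 2→Year 3:
ΣP(Year 3)Q(Year 2) = 14×159 + 13×23 + 18×31 = 2226 + 299 + 558 = 3083
ΣP(Year 2)Q(Year 2) = 12×159 + 12×23 + 15×31 = 1908 + 276 + 465 = 2649
link = 3083/2649 = 1.163835
Chained index = 100 × 0.999141 × 1.163835 = 116.2835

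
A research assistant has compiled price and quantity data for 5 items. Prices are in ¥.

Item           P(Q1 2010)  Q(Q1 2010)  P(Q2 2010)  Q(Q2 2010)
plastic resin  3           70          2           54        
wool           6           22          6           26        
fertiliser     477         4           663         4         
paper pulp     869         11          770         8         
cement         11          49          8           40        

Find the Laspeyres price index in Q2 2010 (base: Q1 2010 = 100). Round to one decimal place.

95.4

Laspeyres price index uses base-period quantities as weights.
ΣP(Q2 2010)·Q(Q1 2010) = 2×70 + 6×22 + 663×4 + 770×11 + 8×49 = 140 + 132 + 2652 + 8470 + 392 = 11786
ΣP(Q1 2010)·Q(Q1 2010) = 3×70 + 6×22 + 477×4 + 869×11 + 11×49 = 210 + 132 + 1908 + 9559 + 539 = 12348
Index = 11786 / 12348 × 100 = 95.4487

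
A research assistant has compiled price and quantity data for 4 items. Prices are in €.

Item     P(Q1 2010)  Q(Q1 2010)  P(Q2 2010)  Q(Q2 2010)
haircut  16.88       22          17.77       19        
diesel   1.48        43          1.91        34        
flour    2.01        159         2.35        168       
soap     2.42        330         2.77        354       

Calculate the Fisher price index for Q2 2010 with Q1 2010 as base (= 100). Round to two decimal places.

113.47

Laspeyres component (base-period weights):
ΣP(Q2 2010)Q(Q1 2010) = 17.77×22 + 1.91×43 + 2.35×159 + 2.77×330 = 390.94 + 82.13 + 373.65 + 914.1 = 1760.82
ΣP(Q1 2010)Q(Q1 2010) = 16.88×22 + 1.48×43 + 2.01×159 + 2.42×330 = 371.36 + 63.64 + 319.59 + 798.6 = 1553.19
L = 1760.82 / 1553.19 × 100 = 113.3680
Paasche component (current-period weights):
ΣP(Q2 2010)Q(Q2 2010) = 17.77×19 + 1.91×34 + 2.35×168 + 2.77×354 = 337.63 + 64.94 + 394.8 + 980.58 = 1777.95
ΣP(Q1 2010)Q(Q2 2010) = 16.88×19 + 1.48×34 + 2.01×168 + 2.42×354 = 320.72 + 50.32 + 337.68 + 856.68 = 1565.4
P = 1777.95 / 1565.4 × 100 = 113.5780
Fisher = √(L × P) = √(113.3680 × 113.5780) = 113.4729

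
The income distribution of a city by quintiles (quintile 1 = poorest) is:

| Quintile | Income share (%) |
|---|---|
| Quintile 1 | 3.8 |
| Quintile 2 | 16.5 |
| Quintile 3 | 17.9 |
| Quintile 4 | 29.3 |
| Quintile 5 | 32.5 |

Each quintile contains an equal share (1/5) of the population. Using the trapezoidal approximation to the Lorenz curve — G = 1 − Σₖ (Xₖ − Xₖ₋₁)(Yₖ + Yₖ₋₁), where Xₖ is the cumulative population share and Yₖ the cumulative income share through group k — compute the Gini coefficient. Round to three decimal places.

Cumulative income shares Yₖ: 0.0380, 0.2030, 0.3820, 0.6750, 1.0000
Σ (Xₖ−Xₖ₋₁)(Yₖ+Yₖ₋₁) = (1/5)(0.0380+0.0000) + (1/5)(0.2030+0.0380) + (1/5)(0.3820+0.2030) + (1/5)(0.6750+0.3820) + (1/5)(1.0000+0.6750)
  = 0.0076 + 0.0482 + 0.1170 + 0.2114 + 0.3350 = 0.7192
G = 1 − 0.7192 = 0.2808

0.281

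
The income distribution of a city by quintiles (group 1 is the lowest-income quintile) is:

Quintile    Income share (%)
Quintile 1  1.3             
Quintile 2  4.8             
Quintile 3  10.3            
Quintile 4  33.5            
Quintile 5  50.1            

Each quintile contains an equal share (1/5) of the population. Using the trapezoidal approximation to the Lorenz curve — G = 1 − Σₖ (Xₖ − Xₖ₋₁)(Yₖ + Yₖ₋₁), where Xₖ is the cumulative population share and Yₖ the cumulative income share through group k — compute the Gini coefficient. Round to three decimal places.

Cumulative income shares Yₖ: 0.0130, 0.0610, 0.1640, 0.4990, 1.0000
Σ (Xₖ−Xₖ₋₁)(Yₖ+Yₖ₋₁) = (1/5)(0.0130+0.0000) + (1/5)(0.0610+0.0130) + (1/5)(0.1640+0.0610) + (1/5)(0.4990+0.1640) + (1/5)(1.0000+0.4990)
  = 0.0026 + 0.0148 + 0.0450 + 0.1326 + 0.2998 = 0.4948
G = 1 − 0.4948 = 0.5052

0.505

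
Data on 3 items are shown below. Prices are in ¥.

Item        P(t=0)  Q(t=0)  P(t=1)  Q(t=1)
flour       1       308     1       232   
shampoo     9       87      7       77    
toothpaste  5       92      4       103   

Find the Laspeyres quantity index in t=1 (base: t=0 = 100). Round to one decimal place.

Laspeyres quantity index uses base-period prices as weights.
ΣP(t=0)·Q(t=1) = 1×232 + 9×77 + 5×103 = 232 + 693 + 515 = 1440
ΣP(t=0)·Q(t=0) = 1×308 + 9×87 + 5×92 = 308 + 783 + 460 = 1551
Index = 1440 / 1551 × 100 = 92.8433

92.8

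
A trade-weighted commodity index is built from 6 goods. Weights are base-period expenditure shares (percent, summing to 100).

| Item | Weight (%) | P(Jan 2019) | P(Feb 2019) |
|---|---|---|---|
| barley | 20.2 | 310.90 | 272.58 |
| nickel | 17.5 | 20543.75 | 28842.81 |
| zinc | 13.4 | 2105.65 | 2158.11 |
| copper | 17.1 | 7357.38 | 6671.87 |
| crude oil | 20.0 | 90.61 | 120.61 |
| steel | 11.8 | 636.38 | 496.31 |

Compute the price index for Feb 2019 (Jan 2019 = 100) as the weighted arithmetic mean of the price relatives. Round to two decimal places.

barley: 20.2 × (272.58/310.90) = 20.2 × 0.876745 = 17.7102
nickel: 17.5 × (28842.81/20543.75) = 17.5 × 1.403970 = 24.5695
zinc: 13.4 × (2158.11/2105.65) = 13.4 × 1.024914 = 13.7338
copper: 17.1 × (6671.87/7357.38) = 17.1 × 0.906827 = 15.5067
crude oil: 20.0 × (120.61/90.61) = 20.0 × 1.331089 = 26.6218
steel: 11.8 × (496.31/636.38) = 11.8 × 0.779896 = 9.2028
Index = Σ wᵢ·(p₁ᵢ/p₀ᵢ) = 17.7102 + 24.5695 + 13.7338 + 15.5067 + 26.6218 + 9.2028 = 107.3449

107.34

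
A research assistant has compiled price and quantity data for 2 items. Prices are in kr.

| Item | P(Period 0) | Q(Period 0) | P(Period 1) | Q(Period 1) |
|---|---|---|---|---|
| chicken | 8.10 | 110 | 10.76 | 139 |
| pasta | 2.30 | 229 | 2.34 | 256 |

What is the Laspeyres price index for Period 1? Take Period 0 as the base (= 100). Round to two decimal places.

Laspeyres price index uses base-period quantities as weights.
ΣP(Period 1)·Q(Period 0) = 10.76×110 + 2.34×229 = 1183.6 + 535.86 = 1719.46
ΣP(Period 0)·Q(Period 0) = 8.10×110 + 2.30×229 = 891 + 526.7 = 1417.7
Index = 1719.46 / 1417.7 × 100 = 121.2852

121.29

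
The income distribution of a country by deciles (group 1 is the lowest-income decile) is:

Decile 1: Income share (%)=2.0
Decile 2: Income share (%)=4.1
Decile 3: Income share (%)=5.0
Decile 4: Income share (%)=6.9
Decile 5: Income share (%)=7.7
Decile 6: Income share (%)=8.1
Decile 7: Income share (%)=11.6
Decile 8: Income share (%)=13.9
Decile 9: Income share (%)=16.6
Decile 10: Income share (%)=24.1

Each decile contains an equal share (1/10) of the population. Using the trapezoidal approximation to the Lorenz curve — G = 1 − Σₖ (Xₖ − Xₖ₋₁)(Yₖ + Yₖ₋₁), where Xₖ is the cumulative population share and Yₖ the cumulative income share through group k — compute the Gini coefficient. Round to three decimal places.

0.345

Cumulative income shares Yₖ: 0.0200, 0.0610, 0.1110, 0.1800, 0.2570, 0.3380, 0.4540, 0.5930, 0.7590, 1.0000
Σ (Xₖ−Xₖ₋₁)(Yₖ+Yₖ₋₁) = (1/10)(0.0200+0.0000) + (1/10)(0.0610+0.0200) + (1/10)(0.1110+0.0610) + (1/10)(0.1800+0.1110) + (1/10)(0.2570+0.1800) + (1/10)(0.3380+0.2570) + (1/10)(0.4540+0.3380) + (1/10)(0.5930+0.4540) + (1/10)(0.7590+0.5930) + (1/10)(1.0000+0.7590)
  = 0.0020 + 0.0081 + 0.0172 + 0.0291 + 0.0437 + 0.0595 + 0.0792 + 0.1047 + 0.1352 + 0.1759 = 0.6546
G = 1 − 0.6546 = 0.3454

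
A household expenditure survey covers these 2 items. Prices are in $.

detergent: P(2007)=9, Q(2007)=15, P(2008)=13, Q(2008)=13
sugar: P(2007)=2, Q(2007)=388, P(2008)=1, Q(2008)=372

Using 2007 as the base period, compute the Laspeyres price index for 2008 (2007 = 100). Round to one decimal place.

64.0

Laspeyres price index uses base-period quantities as weights.
ΣP(2008)·Q(2007) = 13×15 + 1×388 = 195 + 388 = 583
ΣP(2007)·Q(2007) = 9×15 + 2×388 = 135 + 776 = 911
Index = 583 / 911 × 100 = 63.9956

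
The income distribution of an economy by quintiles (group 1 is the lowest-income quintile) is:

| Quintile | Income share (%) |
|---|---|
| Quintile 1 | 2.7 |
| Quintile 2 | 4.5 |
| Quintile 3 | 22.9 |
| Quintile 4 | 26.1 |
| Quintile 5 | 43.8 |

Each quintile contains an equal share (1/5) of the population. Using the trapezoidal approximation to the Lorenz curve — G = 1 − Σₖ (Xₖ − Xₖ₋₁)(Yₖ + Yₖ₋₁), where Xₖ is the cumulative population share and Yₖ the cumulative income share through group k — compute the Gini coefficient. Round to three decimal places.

Cumulative income shares Yₖ: 0.0270, 0.0720, 0.3010, 0.5620, 1.0000
Σ (Xₖ−Xₖ₋₁)(Yₖ+Yₖ₋₁) = (1/5)(0.0270+0.0000) + (1/5)(0.0720+0.0270) + (1/5)(0.3010+0.0720) + (1/5)(0.5620+0.3010) + (1/5)(1.0000+0.5620)
  = 0.0054 + 0.0198 + 0.0746 + 0.1726 + 0.3124 = 0.5848
G = 1 − 0.5848 = 0.4152

0.415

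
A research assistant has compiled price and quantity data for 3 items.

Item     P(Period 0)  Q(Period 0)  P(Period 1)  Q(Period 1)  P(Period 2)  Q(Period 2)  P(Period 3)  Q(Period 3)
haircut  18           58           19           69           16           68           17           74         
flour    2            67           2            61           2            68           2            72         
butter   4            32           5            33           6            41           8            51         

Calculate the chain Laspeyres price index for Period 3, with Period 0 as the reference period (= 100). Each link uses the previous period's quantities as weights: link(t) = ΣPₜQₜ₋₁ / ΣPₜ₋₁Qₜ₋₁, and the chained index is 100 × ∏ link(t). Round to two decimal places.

Link Period 0→Period 1:
ΣP(Period 1)Q(Period 0) = 19×58 + 2×67 + 5×32 = 1102 + 134 + 160 = 1396
ΣP(Period 0)Q(Period 0) = 18×58 + 2×67 + 4×32 = 1044 + 134 + 128 = 1306
link = 1396/1306 = 1.068913
Link Period 1→Period 2:
ΣP(Period 2)Q(Period 1) = 16×69 + 2×61 + 6×33 = 1104 + 122 + 198 = 1424
ΣP(Period 1)Q(Period 1) = 19×69 + 2×61 + 5×33 = 1311 + 122 + 165 = 1598
link = 1424/1598 = 0.891114
Link Period 2→Period 3:
ΣP(Period 3)Q(Period 2) = 17×68 + 2×68 + 8×41 = 1156 + 136 + 328 = 1620
ΣP(Period 2)Q(Period 2) = 16×68 + 2×68 + 6×41 = 1088 + 136 + 246 = 1470
link = 1620/1470 = 1.102041
Chained index = 100 × 1.068913 × 0.891114 × 1.102041 = 104.9719

104.97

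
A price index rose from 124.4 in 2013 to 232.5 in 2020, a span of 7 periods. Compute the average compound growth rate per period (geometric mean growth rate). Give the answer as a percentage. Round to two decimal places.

Growth factor = (232.5/124.4)^(1/7) = (1.868971)^(1/7) = 1.093454
Growth rate = 1.093454 − 1 = 0.093454 = 9.3454%

9.35%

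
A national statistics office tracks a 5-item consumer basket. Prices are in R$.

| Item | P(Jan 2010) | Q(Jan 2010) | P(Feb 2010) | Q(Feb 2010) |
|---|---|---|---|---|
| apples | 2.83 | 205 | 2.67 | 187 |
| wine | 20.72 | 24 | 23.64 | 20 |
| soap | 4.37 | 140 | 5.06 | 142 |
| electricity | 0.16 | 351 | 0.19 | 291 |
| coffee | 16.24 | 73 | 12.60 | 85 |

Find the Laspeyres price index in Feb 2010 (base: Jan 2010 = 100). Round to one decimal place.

Laspeyres price index uses base-period quantities as weights.
ΣP(Feb 2010)·Q(Jan 2010) = 2.67×205 + 23.64×24 + 5.06×140 + 0.19×351 + 12.60×73 = 547.35 + 567.36 + 708.4 + 66.69 + 919.8 = 2809.6
ΣP(Jan 2010)·Q(Jan 2010) = 2.83×205 + 20.72×24 + 4.37×140 + 0.16×351 + 16.24×73 = 580.15 + 497.28 + 611.8 + 56.16 + 1185.52 = 2930.91
Index = 2809.6 / 2930.91 × 100 = 95.8610

95.9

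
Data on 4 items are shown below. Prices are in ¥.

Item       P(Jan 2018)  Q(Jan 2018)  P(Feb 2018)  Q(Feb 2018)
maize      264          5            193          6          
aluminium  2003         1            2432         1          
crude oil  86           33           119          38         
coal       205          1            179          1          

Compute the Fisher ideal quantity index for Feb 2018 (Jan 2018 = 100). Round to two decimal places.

110.70

Laspeyres component (base-period weights):
ΣP(Jan 2018)Q(Feb 2018) = 264×6 + 2003×1 + 86×38 + 205×1 = 1584 + 2003 + 3268 + 205 = 7060
ΣP(Jan 2018)Q(Jan 2018) = 264×5 + 2003×1 + 86×33 + 205×1 = 1320 + 2003 + 2838 + 205 = 6366
L = 7060 / 6366 × 100 = 110.9017
Paasche component (current-period weights):
ΣP(Feb 2018)Q(Feb 2018) = 193×6 + 2432×1 + 119×38 + 179×1 = 1158 + 2432 + 4522 + 179 = 8291
ΣP(Feb 2018)Q(Jan 2018) = 193×5 + 2432×1 + 119×33 + 179×1 = 965 + 2432 + 3927 + 179 = 7503
P = 8291 / 7503 × 100 = 110.5025
Fisher = √(L × P) = √(110.9017 × 110.5025) = 110.7019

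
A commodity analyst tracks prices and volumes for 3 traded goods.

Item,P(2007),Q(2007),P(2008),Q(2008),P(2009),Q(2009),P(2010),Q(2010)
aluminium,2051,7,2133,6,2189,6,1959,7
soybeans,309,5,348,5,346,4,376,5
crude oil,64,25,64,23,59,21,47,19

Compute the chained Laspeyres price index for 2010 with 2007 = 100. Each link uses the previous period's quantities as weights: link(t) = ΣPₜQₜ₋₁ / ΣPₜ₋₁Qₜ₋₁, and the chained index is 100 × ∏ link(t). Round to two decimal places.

Link 2007→2008:
ΣP(2008)Q(2007) = 2133×7 + 348×5 + 64×25 = 14931 + 1740 + 1600 = 18271
ΣP(2007)Q(2007) = 2051×7 + 309×5 + 64×25 = 14357 + 1545 + 1600 = 17502
link = 18271/17502 = 1.043938
Link 2008→2009:
ΣP(2009)Q(2008) = 2189×6 + 346×5 + 59×23 = 13134 + 1730 + 1357 = 16221
ΣP(2008)Q(2008) = 2133×6 + 348×5 + 64×23 = 12798 + 1740 + 1472 = 16010
link = 16221/16010 = 1.013179
Link 2009→2010:
ΣP(2010)Q(2009) = 1959×6 + 376×4 + 47×21 = 11754 + 1504 + 987 = 14245
ΣP(2009)Q(2009) = 2189×6 + 346×4 + 59×21 = 13134 + 1384 + 1239 = 15757
link = 14245/15757 = 0.904043
Chained index = 100 × 1.043938 × 1.013179 × 0.904043 = 95.6202

95.62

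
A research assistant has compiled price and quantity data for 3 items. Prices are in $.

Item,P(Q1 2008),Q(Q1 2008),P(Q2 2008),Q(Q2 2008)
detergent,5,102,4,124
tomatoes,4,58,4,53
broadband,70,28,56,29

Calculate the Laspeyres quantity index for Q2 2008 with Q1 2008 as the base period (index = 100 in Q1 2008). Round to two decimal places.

Laspeyres quantity index uses base-period prices as weights.
ΣP(Q1 2008)·Q(Q2 2008) = 5×124 + 4×53 + 70×29 = 620 + 212 + 2030 = 2862
ΣP(Q1 2008)·Q(Q1 2008) = 5×102 + 4×58 + 70×28 = 510 + 232 + 1960 = 2702
Index = 2862 / 2702 × 100 = 105.9215

105.92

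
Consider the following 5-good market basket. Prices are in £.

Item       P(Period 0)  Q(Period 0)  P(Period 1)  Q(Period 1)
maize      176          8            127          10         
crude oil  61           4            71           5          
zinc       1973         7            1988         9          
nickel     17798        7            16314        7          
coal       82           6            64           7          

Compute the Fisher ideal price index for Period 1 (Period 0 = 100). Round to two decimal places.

Laspeyres component (base-period weights):
ΣP(Period 1)Q(Period 0) = 127×8 + 71×4 + 1988×7 + 16314×7 + 64×6 = 1016 + 284 + 13916 + 114198 + 384 = 129798
ΣP(Period 0)Q(Period 0) = 176×8 + 61×4 + 1973×7 + 17798×7 + 82×6 = 1408 + 244 + 13811 + 124586 + 492 = 140541
L = 129798 / 140541 × 100 = 92.3560
Paasche component (current-period weights):
ΣP(Period 1)Q(Period 1) = 127×10 + 71×5 + 1988×9 + 16314×7 + 64×7 = 1270 + 355 + 17892 + 114198 + 448 = 134163
ΣP(Period 0)Q(Period 1) = 176×10 + 61×5 + 1973×9 + 17798×7 + 82×7 = 1760 + 305 + 17757 + 124586 + 574 = 144982
P = 134163 / 144982 × 100 = 92.5377
Fisher = √(L × P) = √(92.3560 × 92.5377) = 92.4468

92.45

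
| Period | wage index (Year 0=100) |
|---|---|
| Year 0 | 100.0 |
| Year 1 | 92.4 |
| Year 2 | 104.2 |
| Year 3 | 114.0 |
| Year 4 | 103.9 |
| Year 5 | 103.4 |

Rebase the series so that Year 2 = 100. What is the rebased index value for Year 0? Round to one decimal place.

Rebased(Year 0) = 100.0 / 104.2 × 100 = 95.9693

96.0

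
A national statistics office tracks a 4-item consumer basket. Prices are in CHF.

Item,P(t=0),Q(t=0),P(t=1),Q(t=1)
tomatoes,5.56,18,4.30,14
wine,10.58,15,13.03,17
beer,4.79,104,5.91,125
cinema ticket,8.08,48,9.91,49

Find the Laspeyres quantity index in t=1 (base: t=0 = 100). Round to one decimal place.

Laspeyres quantity index uses base-period prices as weights.
ΣP(t=0)·Q(t=1) = 5.56×14 + 10.58×17 + 4.79×125 + 8.08×49 = 77.84 + 179.86 + 598.75 + 395.92 = 1252.37
ΣP(t=0)·Q(t=0) = 5.56×18 + 10.58×15 + 4.79×104 + 8.08×48 = 100.08 + 158.7 + 498.16 + 387.84 = 1144.78
Index = 1252.37 / 1144.78 × 100 = 109.3983

109.4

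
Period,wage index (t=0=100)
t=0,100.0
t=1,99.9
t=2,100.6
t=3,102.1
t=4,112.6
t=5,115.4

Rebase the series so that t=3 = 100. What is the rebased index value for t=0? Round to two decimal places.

Rebased(t=0) = 100.0 / 102.1 × 100 = 97.9432

97.94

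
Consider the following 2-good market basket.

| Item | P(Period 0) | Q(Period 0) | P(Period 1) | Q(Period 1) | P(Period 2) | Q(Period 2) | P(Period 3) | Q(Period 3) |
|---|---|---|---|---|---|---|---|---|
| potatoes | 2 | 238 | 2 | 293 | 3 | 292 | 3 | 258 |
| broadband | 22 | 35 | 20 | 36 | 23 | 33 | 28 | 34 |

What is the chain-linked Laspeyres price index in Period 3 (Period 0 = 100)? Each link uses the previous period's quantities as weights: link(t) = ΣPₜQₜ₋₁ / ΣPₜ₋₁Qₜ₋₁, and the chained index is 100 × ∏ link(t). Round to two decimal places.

135.81

Link Period 0→Period 1:
ΣP(Period 1)Q(Period 0) = 2×238 + 20×35 = 476 + 700 = 1176
ΣP(Period 0)Q(Period 0) = 2×238 + 22×35 = 476 + 770 = 1246
link = 1176/1246 = 0.943820
Link Period 1→Period 2:
ΣP(Period 2)Q(Period 1) = 3×293 + 23×36 = 879 + 828 = 1707
ΣP(Period 1)Q(Period 1) = 2×293 + 20×36 = 586 + 720 = 1306
link = 1707/1306 = 1.307044
Link Period 2→Period 3:
ΣP(Period 3)Q(Period 2) = 3×292 + 28×33 = 876 + 924 = 1800
ΣP(Period 2)Q(Period 2) = 3×292 + 23×33 = 876 + 759 = 1635
link = 1800/1635 = 1.100917
Chained index = 100 × 0.943820 × 1.307044 × 1.100917 = 135.8108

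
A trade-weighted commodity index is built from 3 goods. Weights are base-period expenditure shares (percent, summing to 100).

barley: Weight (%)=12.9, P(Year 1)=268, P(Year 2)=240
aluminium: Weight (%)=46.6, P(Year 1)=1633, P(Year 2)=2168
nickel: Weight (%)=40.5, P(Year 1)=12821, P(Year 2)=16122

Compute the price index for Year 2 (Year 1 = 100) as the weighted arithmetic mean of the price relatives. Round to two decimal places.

barley: 12.9 × (240/268) = 12.9 × 0.895522 = 11.5522
aluminium: 46.6 × (2168/1633) = 46.6 × 1.327618 = 61.8670
nickel: 40.5 × (16122/12821) = 40.5 × 1.257468 = 50.9275
Index = Σ wᵢ·(p₁ᵢ/p₀ᵢ) = 11.5522 + 61.8670 + 50.9275 = 124.3467

124.35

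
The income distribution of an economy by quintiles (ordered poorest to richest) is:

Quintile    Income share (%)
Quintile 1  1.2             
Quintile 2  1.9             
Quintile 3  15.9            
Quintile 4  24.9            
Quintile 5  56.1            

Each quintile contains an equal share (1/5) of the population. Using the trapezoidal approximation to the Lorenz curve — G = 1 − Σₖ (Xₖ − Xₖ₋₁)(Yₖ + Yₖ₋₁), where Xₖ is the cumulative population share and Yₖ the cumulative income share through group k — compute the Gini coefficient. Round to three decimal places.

0.531

Cumulative income shares Yₖ: 0.0120, 0.0310, 0.1900, 0.4390, 1.0000
Σ (Xₖ−Xₖ₋₁)(Yₖ+Yₖ₋₁) = (1/5)(0.0120+0.0000) + (1/5)(0.0310+0.0120) + (1/5)(0.1900+0.0310) + (1/5)(0.4390+0.1900) + (1/5)(1.0000+0.4390)
  = 0.0024 + 0.0086 + 0.0442 + 0.1258 + 0.2878 = 0.4688
G = 1 − 0.4688 = 0.5312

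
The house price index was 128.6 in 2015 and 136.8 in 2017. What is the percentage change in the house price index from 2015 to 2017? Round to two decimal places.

Change = (136.8 − 128.6) / 128.6 × 100
       = 8.2 / 128.6 × 100 = 6.3764%

6.38%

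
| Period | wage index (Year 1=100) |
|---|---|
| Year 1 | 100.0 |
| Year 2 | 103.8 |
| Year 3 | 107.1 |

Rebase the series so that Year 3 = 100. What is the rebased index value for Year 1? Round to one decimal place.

93.4

Rebased(Year 1) = 100.0 / 107.1 × 100 = 93.3707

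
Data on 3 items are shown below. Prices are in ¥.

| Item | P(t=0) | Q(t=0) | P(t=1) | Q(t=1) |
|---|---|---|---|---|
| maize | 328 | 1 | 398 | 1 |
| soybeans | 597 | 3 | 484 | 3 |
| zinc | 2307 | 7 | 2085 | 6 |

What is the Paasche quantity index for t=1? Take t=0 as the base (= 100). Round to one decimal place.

Paasche quantity index uses current-period prices as weights.
ΣP(t=1)·Q(t=1) = 398×1 + 484×3 + 2085×6 = 398 + 1452 + 12510 = 14360
ΣP(t=1)·Q(t=0) = 398×1 + 484×3 + 2085×7 = 398 + 1452 + 14595 = 16445
Index = 14360 / 16445 × 100 = 87.3214

87.3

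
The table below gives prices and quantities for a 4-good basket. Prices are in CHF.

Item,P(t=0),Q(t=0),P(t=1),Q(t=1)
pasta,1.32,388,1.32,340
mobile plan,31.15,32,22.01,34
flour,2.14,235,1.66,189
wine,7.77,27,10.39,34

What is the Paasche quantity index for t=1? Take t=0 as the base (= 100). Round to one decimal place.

Paasche quantity index uses current-period prices as weights.
ΣP(t=1)·Q(t=1) = 1.32×340 + 22.01×34 + 1.66×189 + 10.39×34 = 448.8 + 748.34 + 313.74 + 353.26 = 1864.14
ΣP(t=1)·Q(t=0) = 1.32×388 + 22.01×32 + 1.66×235 + 10.39×27 = 512.16 + 704.32 + 390.1 + 280.53 = 1887.11
Index = 1864.14 / 1887.11 × 100 = 98.7828

98.8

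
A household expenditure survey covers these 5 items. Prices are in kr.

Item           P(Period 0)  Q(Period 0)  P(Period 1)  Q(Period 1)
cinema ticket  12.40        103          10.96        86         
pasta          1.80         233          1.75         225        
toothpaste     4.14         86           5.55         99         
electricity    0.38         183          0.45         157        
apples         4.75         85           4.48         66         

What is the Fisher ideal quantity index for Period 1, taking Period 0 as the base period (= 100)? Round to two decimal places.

Laspeyres component (base-period weights):
ΣP(Period 0)Q(Period 1) = 12.40×86 + 1.80×225 + 4.14×99 + 0.38×157 + 4.75×66 = 1066.4 + 405 + 409.86 + 59.66 + 313.5 = 2254.42
ΣP(Period 0)Q(Period 0) = 12.40×103 + 1.80×233 + 4.14×86 + 0.38×183 + 4.75×85 = 1277.2 + 419.4 + 356.04 + 69.54 + 403.75 = 2525.93
L = 2254.42 / 2525.93 × 100 = 89.2511
Paasche component (current-period weights):
ΣP(Period 1)Q(Period 1) = 10.96×86 + 1.75×225 + 5.55×99 + 0.45×157 + 4.48×66 = 942.56 + 393.75 + 549.45 + 70.65 + 295.68 = 2252.09
ΣP(Period 1)Q(Period 0) = 10.96×103 + 1.75×233 + 5.55×86 + 0.45×183 + 4.48×85 = 1128.88 + 407.75 + 477.3 + 82.35 + 380.8 = 2477.08
P = 2252.09 / 2477.08 × 100 = 90.9171
Fisher = √(L × P) = √(89.2511 × 90.9171) = 90.0803

90.08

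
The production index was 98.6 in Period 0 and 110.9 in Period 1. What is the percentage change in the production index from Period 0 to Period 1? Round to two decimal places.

Change = (110.9 − 98.6) / 98.6 × 100
       = 12.3 / 98.6 × 100 = 12.4746%

12.47%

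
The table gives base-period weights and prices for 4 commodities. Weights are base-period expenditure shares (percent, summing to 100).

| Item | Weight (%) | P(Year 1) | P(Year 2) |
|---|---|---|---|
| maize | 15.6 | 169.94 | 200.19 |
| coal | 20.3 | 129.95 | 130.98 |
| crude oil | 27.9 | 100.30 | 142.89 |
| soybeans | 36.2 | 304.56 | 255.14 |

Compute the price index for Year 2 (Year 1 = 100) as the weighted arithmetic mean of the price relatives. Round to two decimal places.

maize: 15.6 × (200.19/169.94) = 15.6 × 1.178004 = 18.3769
coal: 20.3 × (130.98/129.95) = 20.3 × 1.007926 = 20.4609
crude oil: 27.9 × (142.89/100.30) = 27.9 × 1.424626 = 39.7471
soybeans: 36.2 × (255.14/304.56) = 36.2 × 0.837733 = 30.3259
Index = Σ wᵢ·(p₁ᵢ/p₀ᵢ) = 18.3769 + 20.4609 + 39.7471 + 30.3259 = 108.9108

108.91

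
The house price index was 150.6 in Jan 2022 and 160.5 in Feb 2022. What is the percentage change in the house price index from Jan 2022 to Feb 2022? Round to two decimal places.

Change = (160.5 − 150.6) / 150.6 × 100
       = 9.9 / 150.6 × 100 = 6.5737%

6.57%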